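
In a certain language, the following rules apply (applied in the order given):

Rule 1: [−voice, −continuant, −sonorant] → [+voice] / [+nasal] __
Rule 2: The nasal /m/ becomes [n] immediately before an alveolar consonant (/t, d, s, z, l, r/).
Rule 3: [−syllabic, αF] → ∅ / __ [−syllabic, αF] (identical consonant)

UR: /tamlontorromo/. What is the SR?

Rule 1 (post-nasal voicing): /t/ is a voiceless stop immediately after the nasal /n/, so it voices to [d]. /tamlontorromo/ → tamlondorromo.
Rule 2 (nasal place assimilation): /m/ precedes the alveolar consonant /l/, so it assimilates in place to [n]. /tamlondorromo/ → tanlondorromo.
Rule 3 (degemination): /rr/ is a geminate; the first /r/ deletes. /tanlondorromo/ → tanlondoromo.

tanlondoromo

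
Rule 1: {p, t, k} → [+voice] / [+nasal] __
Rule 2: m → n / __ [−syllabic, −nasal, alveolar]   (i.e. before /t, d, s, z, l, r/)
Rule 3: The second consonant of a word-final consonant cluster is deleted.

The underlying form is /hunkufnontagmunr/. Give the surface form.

Rule 1 (post-nasal voicing): /k/ is a voiceless stop immediately after the nasal /n/, so it voices to [g]. /t/ is a voiceless stop immediately after the nasal /n/, so it voices to [d]. /hunkufnontagmunr/ → hungufnondagmunr.
Rule 2 (nasal place assimilation): no segment meets the environment; /hungufnondagmunr/ is unchanged.
Rule 3 (final cluster simplification): /r/ is the second consonant of a word-final cluster /nr/, so it deletes. /hungufnondagmunr/ → hungufnondagmun.

hungufnondagmun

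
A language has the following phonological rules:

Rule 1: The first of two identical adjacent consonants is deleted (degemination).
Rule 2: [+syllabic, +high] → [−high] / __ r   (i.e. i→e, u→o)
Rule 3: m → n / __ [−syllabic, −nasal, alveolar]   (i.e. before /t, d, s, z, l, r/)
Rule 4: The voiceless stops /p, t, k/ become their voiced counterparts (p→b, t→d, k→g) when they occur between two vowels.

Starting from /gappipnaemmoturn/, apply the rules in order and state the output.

gabipnaemodorn

Rule 1 (degemination): /pp/ is a geminate; the first /p/ deletes. /mm/ is a geminate; the first /m/ deletes. /gappipnaemmoturn/ → gapipnaemoturn.
Rule 2 (pre-rhotic lowering): /u/ is a high vowel immediately before /r/, so it lowers to [o]. /gapipnaemoturn/ → gapipnaemotorn.
Rule 3 (nasal place assimilation): no segment meets the environment; /gapipnaemotorn/ is unchanged.
Rule 4 (intervocalic voicing): /p/ is a voiceless stop between vowels /a/ and /i/, so it voices to [b]. /t/ is a voiceless stop between vowels /o/ and /o/, so it voices to [d]. /gapipnaemotorn/ → gabipnaemodorn.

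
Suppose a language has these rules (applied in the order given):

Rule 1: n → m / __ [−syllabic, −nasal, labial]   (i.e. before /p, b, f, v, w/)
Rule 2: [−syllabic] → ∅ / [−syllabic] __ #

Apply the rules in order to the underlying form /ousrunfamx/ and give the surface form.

ousrumfam

Rule 1 (nasal place assimilation): /n/ precedes the labial consonant /f/, so it assimilates in place to [m]. /ousrunfamx/ → ousrumfamx.
Rule 2 (final cluster simplification): /x/ is the second consonant of a word-final cluster /mx/, so it deletes. /ousrumfamx/ → ousrumfam.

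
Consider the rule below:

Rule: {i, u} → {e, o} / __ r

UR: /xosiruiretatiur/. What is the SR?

xoserueretatior

Scanning /xosiruiretatiur/: /i/ is a high vowel immediately before /r/, so it lowers to [e]; /u/ at position 6 is not in the conditioning environment; /i/ is a high vowel immediately before /r/, so it lowers to [e]; /i/ at position 13 is not in the conditioning environment; /u/ is a high vowel immediately before /r/, so it lowers to [o].
Result: [xoserueretatior].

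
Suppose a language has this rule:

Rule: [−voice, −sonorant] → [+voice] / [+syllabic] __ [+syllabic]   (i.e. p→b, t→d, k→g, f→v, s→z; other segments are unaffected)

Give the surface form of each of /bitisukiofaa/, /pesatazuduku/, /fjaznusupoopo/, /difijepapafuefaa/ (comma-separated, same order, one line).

bidizugiovaa, pezadazudugu, fjaznuzuboobo, divijebabavuevaa

/bitisukiofaa/: /t/ is a voiceless obstruent between vowels /i/ and /i/, so it voices to [d]. /s/ is a voiceless obstruent between vowels /i/ and /u/, so it voices to [z]. /k/ is a voiceless obstruent between vowels /u/ and /i/, so it voices to [g]. /f/ is a voiceless obstruent between vowels /o/ and /a/, so it voices to [v]. → [bidizugiovaa].
/pesatazuduku/: /s/ is a voiceless obstruent between vowels /e/ and /a/, so it voices to [z]. /t/ is a voiceless obstruent between vowels /a/ and /a/, so it voices to [d]. /k/ is a voiceless obstruent between vowels /u/ and /u/, so it voices to [g]. → [pezadazudugu].
/fjaznusupoopo/: /s/ is a voiceless obstruent between vowels /u/ and /u/, so it voices to [z]. /p/ is a voiceless obstruent between vowels /u/ and /o/, so it voices to [b]. /p/ is a voiceless obstruent between vowels /o/ and /o/, so it voices to [b]. → [fjaznuzuboobo].
/difijepapafuefaa/: /f/ is a voiceless obstruent between vowels /i/ and /i/, so it voices to [v]. /p/ is a voiceless obstruent between vowels /e/ and /a/, so it voices to [b]. /p/ is a voiceless obstruent between vowels /a/ and /a/, so it voices to [b]. /f/ is a voiceless obstruent between vowels /a/ and /u/, so it voices to [v]. /f/ is a voiceless obstruent between vowels /e/ and /a/, so it voices to [v]. → [divijebabavuevaa].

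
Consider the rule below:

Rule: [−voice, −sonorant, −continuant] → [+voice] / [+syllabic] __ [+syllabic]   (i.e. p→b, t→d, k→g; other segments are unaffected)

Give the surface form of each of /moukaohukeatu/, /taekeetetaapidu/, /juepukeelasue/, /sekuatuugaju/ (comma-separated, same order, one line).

/moukaohukeatu/: /k/ is a voiceless stop between vowels /u/ and /a/, so it voices to [g]. /k/ is a voiceless stop between vowels /u/ and /e/, so it voices to [g]. /t/ is a voiceless stop between vowels /a/ and /u/, so it voices to [d]. → [mougaohugeadu].
/taekeetetaapidu/: /k/ is a voiceless stop between vowels /e/ and /e/, so it voices to [g]. /t/ is a voiceless stop between vowels /e/ and /e/, so it voices to [d]. /t/ is a voiceless stop between vowels /e/ and /a/, so it voices to [d]. /p/ is a voiceless stop between vowels /a/ and /i/, so it voices to [b]. → [taegeededaabidu].
/juepukeelasue/: /p/ is a voiceless stop between vowels /e/ and /u/, so it voices to [b]. /k/ is a voiceless stop between vowels /u/ and /e/, so it voices to [g]. → [juebugeelasue].
/sekuatuugaju/: /k/ is a voiceless stop between vowels /e/ and /u/, so it voices to [g]. /t/ is a voiceless stop between vowels /a/ and /u/, so it voices to [d]. → [seguaduugaju].

mougaohugeadu, taegeededaabidu, juebugeelasue, seguaduugaju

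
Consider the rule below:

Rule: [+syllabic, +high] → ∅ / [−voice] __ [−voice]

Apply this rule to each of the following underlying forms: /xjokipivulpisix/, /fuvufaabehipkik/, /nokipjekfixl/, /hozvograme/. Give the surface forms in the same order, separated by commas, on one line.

xjokpivulpsx, fuvufaabehpkk, nokpjekfxl, hozvograme

/xjokipivulpisix/: /i/ is a high vowel flanked by voiceless consonants /k/ and /p/, so it deletes. /i/ is a high vowel flanked by voiceless consonants /p/ and /s/, so it deletes. /i/ is a high vowel flanked by voiceless consonants /s/ and /x/, so it deletes. → [xjokpivulpsx].
/fuvufaabehipkik/: /i/ is a high vowel flanked by voiceless consonants /h/ and /p/, so it deletes. /i/ is a high vowel flanked by voiceless consonants /k/ and /k/, so it deletes. → [fuvufaabehpkk].
/nokipjekfixl/: /i/ is a high vowel flanked by voiceless consonants /k/ and /p/, so it deletes. /i/ is a high vowel flanked by voiceless consonants /f/ and /x/, so it deletes. → [nokpjekfxl].
/hozvograme/: the rule's environment is not met; surfaces unchanged as [hozvograme].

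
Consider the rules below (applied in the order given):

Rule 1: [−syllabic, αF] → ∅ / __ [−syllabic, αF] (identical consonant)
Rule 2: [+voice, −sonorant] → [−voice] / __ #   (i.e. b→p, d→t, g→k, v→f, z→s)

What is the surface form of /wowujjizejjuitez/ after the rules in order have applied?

Rule 1 (degemination): /jj/ is a geminate; the first /j/ deletes. /jj/ is a geminate; the first /j/ deletes. /wowujjizejjuitez/ → wowujizejuitez.
Rule 2 (final devoicing): /z/ is a voiced obstruent in word-final position, so it devoices to [s]. /wowujizejuitez/ → wowujizejuites.

wowujizejuites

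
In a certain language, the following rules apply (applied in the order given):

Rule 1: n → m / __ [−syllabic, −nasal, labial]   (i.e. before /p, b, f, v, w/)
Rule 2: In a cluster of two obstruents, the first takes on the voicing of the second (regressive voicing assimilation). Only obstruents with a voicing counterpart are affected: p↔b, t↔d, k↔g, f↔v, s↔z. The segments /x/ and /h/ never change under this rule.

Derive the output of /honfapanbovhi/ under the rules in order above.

Rule 1 (nasal place assimilation): /n/ precedes the labial consonant /f/, so it assimilates in place to [m]. /n/ precedes the labial consonant /b/, so it assimilates in place to [m]. /honfapanbovhi/ → homfapambovhi.
Rule 2 (regressive voicing assimilation): /v/ precedes the voiceless obstruent /h/, so it devoices to [f] by assimilation. /homfapambovhi/ → homfapambofhi.

homfapambofhi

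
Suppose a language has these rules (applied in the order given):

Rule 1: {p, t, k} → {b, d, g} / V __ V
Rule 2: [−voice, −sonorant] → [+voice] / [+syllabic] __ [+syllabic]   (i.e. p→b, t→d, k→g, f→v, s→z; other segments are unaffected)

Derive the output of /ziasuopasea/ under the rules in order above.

Rule 1 (intervocalic voicing): /p/ is a voiceless stop between vowels /o/ and /a/, so it voices to [b]. /ziasuopasea/ → ziasuobasea.
Rule 2 (intervocalic voicing): /s/ is a voiceless obstruent between vowels /a/ and /u/, so it voices to [z]. /s/ is a voiceless obstruent between vowels /a/ and /e/, so it voices to [z]. /ziasuobasea/ → ziazuobazea.

ziazuobazea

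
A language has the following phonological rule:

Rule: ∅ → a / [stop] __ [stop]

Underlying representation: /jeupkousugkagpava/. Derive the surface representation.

/p/ and /k/ form a stop–stop cluster, so [a] is inserted between them.
/g/ and /k/ form a stop–stop cluster, so [a] is inserted between them.
/g/ and /p/ form a stop–stop cluster, so [a] is inserted between them.
Surface form: [jeupakousugakagapava].

jeupakousugakagapava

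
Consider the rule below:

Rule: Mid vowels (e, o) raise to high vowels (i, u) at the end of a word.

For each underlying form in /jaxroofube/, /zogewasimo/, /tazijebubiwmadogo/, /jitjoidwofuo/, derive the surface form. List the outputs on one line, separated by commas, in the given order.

jaxroofubi, zogewasimu, tazijebubiwmadogu, jitjoidwofuu

/jaxroofube/: /e/ is a mid vowel in word-final position, so it raises to [i]. → [jaxroofubi].
/zogewasimo/: /o/ is a mid vowel in word-final position, so it raises to [u]. → [zogewasimu].
/tazijebubiwmadogo/: /o/ is a mid vowel in word-final position, so it raises to [u]. → [tazijebubiwmadogu].
/jitjoidwofuo/: /o/ is a mid vowel in word-final position, so it raises to [u]. → [jitjoidwofuu].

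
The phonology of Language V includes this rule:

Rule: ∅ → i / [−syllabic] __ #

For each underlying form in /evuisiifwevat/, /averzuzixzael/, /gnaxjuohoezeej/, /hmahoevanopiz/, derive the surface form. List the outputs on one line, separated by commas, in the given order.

evuisiifwevati, averzuzixzaeli, gnaxjuohoezeeji, hmahoevanopizi

/evuisiifwevat/: the form ends in the consonant /t/, so [i] is inserted word-finally. → [evuisiifwevati].
/averzuzixzael/: the form ends in the consonant /l/, so [i] is inserted word-finally. → [averzuzixzaeli].
/gnaxjuohoezeej/: the form ends in the consonant /j/, so [i] is inserted word-finally. → [gnaxjuohoezeeji].
/hmahoevanopiz/: the form ends in the consonant /z/, so [i] is inserted word-finally. → [hmahoevanopizi].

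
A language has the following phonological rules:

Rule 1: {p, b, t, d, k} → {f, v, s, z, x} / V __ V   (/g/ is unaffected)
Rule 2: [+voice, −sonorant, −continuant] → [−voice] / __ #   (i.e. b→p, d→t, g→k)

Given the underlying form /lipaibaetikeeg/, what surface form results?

Rule 1 (intervocalic spirantization): /p/ is a stop between vowels /i/ and /a/, so it spirantizes to the fricative [f]. /b/ is a stop between vowels /i/ and /a/, so it spirantizes to the fricative [v]. /t/ is a stop between vowels /e/ and /i/, so it spirantizes to the fricative [s]. /k/ is a stop between vowels /i/ and /e/, so it spirantizes to the fricative [x]. /lipaibaetikeeg/ → lifaivaesixeeg.
Rule 2 (final devoicing): /g/ is a voiced stop in word-final position, so it devoices to [k]. /lifaivaesixeeg/ → lifaivaesixeek.

lifaivaesixeek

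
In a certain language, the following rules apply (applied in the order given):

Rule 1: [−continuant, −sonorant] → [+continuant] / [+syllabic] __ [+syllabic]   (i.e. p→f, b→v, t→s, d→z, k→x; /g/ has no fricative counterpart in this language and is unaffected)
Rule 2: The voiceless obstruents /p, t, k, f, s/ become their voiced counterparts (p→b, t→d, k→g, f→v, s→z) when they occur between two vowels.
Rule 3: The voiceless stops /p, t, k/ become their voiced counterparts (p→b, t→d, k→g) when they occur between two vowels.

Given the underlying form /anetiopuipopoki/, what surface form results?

aneziovuivovoxi

Rule 1 (intervocalic spirantization): /t/ is a stop between vowels /e/ and /i/, so it spirantizes to the fricative [s]. /p/ is a stop between vowels /o/ and /u/, so it spirantizes to the fricative [f]. /p/ is a stop between vowels /i/ and /o/, so it spirantizes to the fricative [f]. /p/ is a stop between vowels /o/ and /o/, so it spirantizes to the fricative [f]. /k/ is a stop between vowels /o/ and /i/, so it spirantizes to the fricative [x]. /anetiopuipopoki/ → anesiofuifofoxi.
Rule 2 (intervocalic voicing): /s/ is a voiceless obstruent between vowels /e/ and /i/, so it voices to [z]. /f/ is a voiceless obstruent between vowels /o/ and /u/, so it voices to [v]. /f/ is a voiceless obstruent between vowels /i/ and /o/, so it voices to [v]. /f/ is a voiceless obstruent between vowels /o/ and /o/, so it voices to [v]. /anesiofuifofoxi/ → aneziovuivovoxi.
Rule 3 (intervocalic voicing): no segment meets the environment; /aneziovuivovoxi/ is unchanged.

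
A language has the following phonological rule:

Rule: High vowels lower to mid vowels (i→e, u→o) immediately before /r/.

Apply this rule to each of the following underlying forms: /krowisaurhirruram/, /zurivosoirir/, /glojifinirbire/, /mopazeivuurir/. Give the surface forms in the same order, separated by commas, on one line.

/krowisaurhirruram/: /u/ is a high vowel immediately before /r/, so it lowers to [o]. /i/ is a high vowel immediately before /r/, so it lowers to [e]. /u/ is a high vowel immediately before /r/, so it lowers to [o]. → [krowisaorherroram].
/zurivosoirir/: /u/ is a high vowel immediately before /r/, so it lowers to [o]. /i/ is a high vowel immediately before /r/, so it lowers to [e]. /i/ is a high vowel immediately before /r/, so it lowers to [e]. → [zorivosoerer].
/glojifinirbire/: /i/ is a high vowel immediately before /r/, so it lowers to [e]. /i/ is a high vowel immediately before /r/, so it lowers to [e]. → [glojifinerbere].
/mopazeivuurir/: /u/ is a high vowel immediately before /r/, so it lowers to [o]. /i/ is a high vowel immediately before /r/, so it lowers to [e]. → [mopazeivuorer].

krowisaorherroram, zorivosoerer, glojifinerbere, mopazeivuorer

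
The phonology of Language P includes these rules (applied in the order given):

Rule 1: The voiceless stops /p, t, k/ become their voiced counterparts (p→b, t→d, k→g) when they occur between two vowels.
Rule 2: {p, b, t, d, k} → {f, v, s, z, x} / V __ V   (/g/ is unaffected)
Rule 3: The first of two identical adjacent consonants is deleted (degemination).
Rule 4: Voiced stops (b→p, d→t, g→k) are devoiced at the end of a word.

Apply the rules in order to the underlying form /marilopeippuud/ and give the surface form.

mariloveipuut

Rule 1 (intervocalic voicing): /p/ is a voiceless stop between vowels /o/ and /e/, so it voices to [b]. /marilopeippuud/ → marilobeippuud.
Rule 2 (intervocalic spirantization): /b/ is a stop between vowels /o/ and /e/, so it spirantizes to the fricative [v]. /marilobeippuud/ → mariloveippuud.
Rule 3 (degemination): /pp/ is a geminate; the first /p/ deletes. /mariloveippuud/ → mariloveipuud.
Rule 4 (final devoicing): /d/ is a voiced stop in word-final position, so it devoices to [t]. /mariloveipuud/ → mariloveipuut.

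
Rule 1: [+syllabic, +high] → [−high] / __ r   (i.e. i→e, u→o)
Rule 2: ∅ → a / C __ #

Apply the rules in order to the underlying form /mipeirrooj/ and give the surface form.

mipeerrooja

Rule 1 (pre-rhotic lowering): /i/ is a high vowel immediately before /r/, so it lowers to [e]. /mipeirrooj/ → mipeerrooj.
Rule 2 (final a-epenthesis): the form ends in the consonant /j/, so [a] is inserted word-finally. /mipeerrooj/ → mipeerrooja.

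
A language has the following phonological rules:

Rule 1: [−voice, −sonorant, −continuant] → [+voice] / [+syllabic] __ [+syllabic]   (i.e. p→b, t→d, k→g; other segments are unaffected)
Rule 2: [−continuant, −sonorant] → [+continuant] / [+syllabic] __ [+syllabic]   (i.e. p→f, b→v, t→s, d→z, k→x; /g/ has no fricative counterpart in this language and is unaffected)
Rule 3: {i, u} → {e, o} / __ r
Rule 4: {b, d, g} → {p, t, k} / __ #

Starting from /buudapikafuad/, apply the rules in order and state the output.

buuzavigafuat

Rule 1 (intervocalic voicing): /p/ is a voiceless stop between vowels /a/ and /i/, so it voices to [b]. /k/ is a voiceless stop between vowels /i/ and /a/, so it voices to [g]. /buudapikafuad/ → buudabigafuad.
Rule 2 (intervocalic spirantization): /d/ is a stop between vowels /u/ and /a/, so it spirantizes to the fricative [z]. /b/ is a stop between vowels /a/ and /i/, so it spirantizes to the fricative [v]. /buudabigafuad/ → buuzavigafuad.
Rule 3 (pre-rhotic lowering): no segment meets the environment; /buuzavigafuad/ is unchanged.
Rule 4 (final devoicing): /d/ is a voiced stop in word-final position, so it devoices to [t]. /buuzavigafuad/ → buuzavigafuat.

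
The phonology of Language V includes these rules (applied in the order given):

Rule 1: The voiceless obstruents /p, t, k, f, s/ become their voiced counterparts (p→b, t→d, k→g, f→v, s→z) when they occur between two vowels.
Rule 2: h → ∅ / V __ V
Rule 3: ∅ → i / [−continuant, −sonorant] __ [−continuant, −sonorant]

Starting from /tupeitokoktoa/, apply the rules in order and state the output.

tubeidogokitoa

Rule 1 (intervocalic voicing): /p/ is a voiceless obstruent between vowels /u/ and /e/, so it voices to [b]. /t/ is a voiceless obstruent between vowels /i/ and /o/, so it voices to [d]. /k/ is a voiceless obstruent between vowels /o/ and /o/, so it voices to [g]. /tupeitokoktoa/ → tubeidogoktoa.
Rule 2 (intervocalic h-deletion): no segment meets the environment; /tubeidogoktoa/ is unchanged.
Rule 3 (stop-cluster i-epenthesis): /k/ and /t/ form a stop–stop cluster, so [i] is inserted between them. /tubeidogoktoa/ → tubeidogokitoa.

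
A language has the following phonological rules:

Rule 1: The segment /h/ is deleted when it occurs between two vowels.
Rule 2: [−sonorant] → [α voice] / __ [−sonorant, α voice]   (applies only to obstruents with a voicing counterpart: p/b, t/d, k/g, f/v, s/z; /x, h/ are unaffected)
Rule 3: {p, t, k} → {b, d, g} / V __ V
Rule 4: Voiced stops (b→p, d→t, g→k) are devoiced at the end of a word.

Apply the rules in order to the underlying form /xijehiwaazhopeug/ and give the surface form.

xijeiwaashobeuk

Rule 1 (intervocalic h-deletion): /h/ occurs between vowels /e/ and /i/, so it deletes. /xijehiwaazhopeug/ → xijeiwaazhopeug.
Rule 2 (regressive voicing assimilation): /z/ precedes the voiceless obstruent /h/, so it devoices to [s] by assimilation. /xijeiwaazhopeug/ → xijeiwaashopeug.
Rule 3 (intervocalic voicing): /p/ is a voiceless stop between vowels /o/ and /e/, so it voices to [b]. /xijeiwaashopeug/ → xijeiwaashobeug.
Rule 4 (final devoicing): /g/ is a voiced stop in word-final position, so it devoices to [k]. /xijeiwaashobeug/ → xijeiwaashobeuk.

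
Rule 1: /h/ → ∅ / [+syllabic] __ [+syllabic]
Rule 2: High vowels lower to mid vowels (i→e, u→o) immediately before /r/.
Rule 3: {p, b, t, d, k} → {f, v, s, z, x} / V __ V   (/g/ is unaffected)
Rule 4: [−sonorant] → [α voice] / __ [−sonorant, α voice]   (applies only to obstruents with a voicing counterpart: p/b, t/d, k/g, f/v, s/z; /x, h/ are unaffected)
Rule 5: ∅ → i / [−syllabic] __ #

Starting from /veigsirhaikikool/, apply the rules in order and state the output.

veikserhaixixooli

Rule 1 (intervocalic h-deletion): no segment meets the environment; /veigsirhaikikool/ is unchanged.
Rule 2 (pre-rhotic lowering): /i/ is a high vowel immediately before /r/, so it lowers to [e]. /veigsirhaikikool/ → veigserhaikikool.
Rule 3 (intervocalic spirantization): /k/ is a stop between vowels /i/ and /i/, so it spirantizes to the fricative [x]. /k/ is a stop between vowels /i/ and /o/, so it spirantizes to the fricative [x]. /veigserhaikikool/ → veigserhaixixool.
Rule 4 (regressive voicing assimilation): /g/ precedes the voiceless obstruent /s/, so it devoices to [k] by assimilation. /veigserhaixixool/ → veikserhaixixool.
Rule 5 (final i-epenthesis): the form ends in the consonant /l/, so [i] is inserted word-finally. /veikserhaixixool/ → veikserhaixixooli.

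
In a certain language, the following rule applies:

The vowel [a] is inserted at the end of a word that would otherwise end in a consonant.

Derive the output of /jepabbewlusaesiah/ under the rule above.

the form ends in the consonant /h/, so [a] is inserted word-finally.
Surface form: [jepabbewlusaesiaha].

jepabbewlusaesiaha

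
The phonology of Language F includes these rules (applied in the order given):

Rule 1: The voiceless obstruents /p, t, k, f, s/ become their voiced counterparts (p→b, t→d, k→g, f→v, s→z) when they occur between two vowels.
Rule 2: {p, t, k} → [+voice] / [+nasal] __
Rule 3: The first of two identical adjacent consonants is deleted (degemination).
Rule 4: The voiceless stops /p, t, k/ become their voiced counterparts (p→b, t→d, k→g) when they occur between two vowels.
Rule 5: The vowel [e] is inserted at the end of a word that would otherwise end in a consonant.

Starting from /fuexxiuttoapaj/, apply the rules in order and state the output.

Rule 1 (intervocalic voicing): /p/ is a voiceless obstruent between vowels /a/ and /a/, so it voices to [b]. /fuexxiuttoapaj/ → fuexxiuttoabaj.
Rule 2 (post-nasal voicing): no segment meets the environment; /fuexxiuttoabaj/ is unchanged.
Rule 3 (degemination): /xx/ is a geminate; the first /x/ deletes. /tt/ is a geminate; the first /t/ deletes. /fuexxiuttoabaj/ → fuexiutoabaj.
Rule 4 (intervocalic voicing): /t/ is a voiceless stop between vowels /u/ and /o/, so it voices to [d]. /fuexiutoabaj/ → fuexiudoabaj.
Rule 5 (final e-epenthesis): the form ends in the consonant /j/, so [e] is inserted word-finally. /fuexiudoabaj/ → fuexiudoabaje.

fuexiudoabaje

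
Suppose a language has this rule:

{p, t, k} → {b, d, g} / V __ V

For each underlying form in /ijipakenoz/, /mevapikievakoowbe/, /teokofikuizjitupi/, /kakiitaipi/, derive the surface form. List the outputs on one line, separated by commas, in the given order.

ijibagenoz, mevabigievagoowbe, teogofiguizjidubi, kagiidaibi

/ijipakenoz/: /p/ is a voiceless stop between vowels /i/ and /a/, so it voices to [b]. /k/ is a voiceless stop between vowels /a/ and /e/, so it voices to [g]. → [ijibagenoz].
/mevapikievakoowbe/: /p/ is a voiceless stop between vowels /a/ and /i/, so it voices to [b]. /k/ is a voiceless stop between vowels /i/ and /i/, so it voices to [g]. /k/ is a voiceless stop between vowels /a/ and /o/, so it voices to [g]. → [mevabigievagoowbe].
/teokofikuizjitupi/: /k/ is a voiceless stop between vowels /o/ and /o/, so it voices to [g]. /k/ is a voiceless stop between vowels /i/ and /u/, so it voices to [g]. /t/ is a voiceless stop between vowels /i/ and /u/, so it voices to [d]. /p/ is a voiceless stop between vowels /u/ and /i/, so it voices to [b]. → [teogofiguizjidubi].
/kakiitaipi/: /k/ is a voiceless stop between vowels /a/ and /i/, so it voices to [g]. /t/ is a voiceless stop between vowels /i/ and /a/, so it voices to [d]. /p/ is a voiceless stop between vowels /i/ and /i/, so it voices to [b]. → [kagiidaibi].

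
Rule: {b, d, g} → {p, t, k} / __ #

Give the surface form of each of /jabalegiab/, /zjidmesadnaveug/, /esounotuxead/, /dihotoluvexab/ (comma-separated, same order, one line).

jabalegiap, zjidmesadnaveuk, esounotuxeat, dihotoluvexap

/jabalegiab/: /b/ is a voiced stop in word-final position, so it devoices to [p]. → [jabalegiap].
/zjidmesadnaveug/: /g/ is a voiced stop in word-final position, so it devoices to [k]. → [zjidmesadnaveuk].
/esounotuxead/: /d/ is a voiced stop in word-final position, so it devoices to [t]. → [esounotuxeat].
/dihotoluvexab/: /b/ is a voiced stop in word-final position, so it devoices to [p]. → [dihotoluvexap].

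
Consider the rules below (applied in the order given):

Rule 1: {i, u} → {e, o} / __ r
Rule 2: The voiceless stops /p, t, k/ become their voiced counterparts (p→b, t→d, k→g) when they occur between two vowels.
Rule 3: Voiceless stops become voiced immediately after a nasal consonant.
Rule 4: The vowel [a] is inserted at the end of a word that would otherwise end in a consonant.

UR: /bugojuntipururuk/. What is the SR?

Rule 1 (pre-rhotic lowering): /u/ is a high vowel immediately before /r/, so it lowers to [o]. /u/ is a high vowel immediately before /r/, so it lowers to [o]. /bugojuntipururuk/ → bugojuntipororuk.
Rule 2 (intervocalic voicing): /p/ is a voiceless stop between vowels /i/ and /o/, so it voices to [b]. /bugojuntipororuk/ → bugojuntibororuk.
Rule 3 (post-nasal voicing): /t/ is a voiceless stop immediately after the nasal /n/, so it voices to [d]. /bugojuntibororuk/ → bugojundibororuk.
Rule 4 (final a-epenthesis): the form ends in the consonant /k/, so [a] is inserted word-finally. /bugojundibororuk/ → bugojundibororuka.

bugojundibororuka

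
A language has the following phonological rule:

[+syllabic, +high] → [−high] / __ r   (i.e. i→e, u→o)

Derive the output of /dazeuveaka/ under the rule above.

No segment of /dazeuveaka/ meets the structural description of the rule, so the form surfaces unchanged.

dazeuveaka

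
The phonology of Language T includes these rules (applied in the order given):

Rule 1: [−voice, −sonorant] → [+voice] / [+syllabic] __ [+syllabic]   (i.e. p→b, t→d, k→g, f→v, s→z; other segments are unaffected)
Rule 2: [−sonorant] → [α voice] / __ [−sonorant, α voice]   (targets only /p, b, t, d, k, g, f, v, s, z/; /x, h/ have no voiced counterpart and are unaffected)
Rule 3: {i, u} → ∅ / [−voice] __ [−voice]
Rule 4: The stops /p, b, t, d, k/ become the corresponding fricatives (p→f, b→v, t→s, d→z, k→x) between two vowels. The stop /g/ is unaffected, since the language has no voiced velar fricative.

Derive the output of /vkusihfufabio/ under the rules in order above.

fkuzihfuvavio

Rule 1 (intervocalic voicing): /s/ is a voiceless obstruent between vowels /u/ and /i/, so it voices to [z]. /f/ is a voiceless obstruent between vowels /u/ and /a/, so it voices to [v]. /vkusihfufabio/ → vkuzihfuvabio.
Rule 2 (regressive voicing assimilation): /v/ precedes the voiceless obstruent /k/, so it devoices to [f] by assimilation. /vkuzihfuvabio/ → fkuzihfuvabio.
Rule 3 (high vowel syncope): no segment meets the environment; /fkuzihfuvabio/ is unchanged.
Rule 4 (intervocalic spirantization): /b/ is a stop between vowels /a/ and /i/, so it spirantizes to the fricative [v]. /fkuzihfuvabio/ → fkuzihfuvavio.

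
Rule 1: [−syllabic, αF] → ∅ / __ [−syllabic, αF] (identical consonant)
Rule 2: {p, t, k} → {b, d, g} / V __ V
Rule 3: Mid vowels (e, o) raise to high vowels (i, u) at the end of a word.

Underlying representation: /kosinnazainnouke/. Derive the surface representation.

Rule 1 (degemination): /nn/ is a geminate; the first /n/ deletes. /nn/ is a geminate; the first /n/ deletes. /kosinnazainnouke/ → kosinazainouke.
Rule 2 (intervocalic voicing): /k/ is a voiceless stop between vowels /u/ and /e/, so it voices to [g]. /kosinazainouke/ → kosinazainouge.
Rule 3 (final vowel raising): /e/ is a mid vowel in word-final position, so it raises to [i]. /kosinazainouge/ → kosinazainougi.

kosinazainougi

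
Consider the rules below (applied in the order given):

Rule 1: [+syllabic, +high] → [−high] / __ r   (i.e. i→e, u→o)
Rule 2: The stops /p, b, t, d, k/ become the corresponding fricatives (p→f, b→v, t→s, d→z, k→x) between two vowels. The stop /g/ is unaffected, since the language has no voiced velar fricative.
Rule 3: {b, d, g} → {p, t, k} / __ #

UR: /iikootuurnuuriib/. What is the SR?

Rule 1 (pre-rhotic lowering): /u/ is a high vowel immediately before /r/, so it lowers to [o]. /u/ is a high vowel immediately before /r/, so it lowers to [o]. /iikootuurnuuriib/ → iikootuornuoriib.
Rule 2 (intervocalic spirantization): /k/ is a stop between vowels /i/ and /o/, so it spirantizes to the fricative [x]. /t/ is a stop between vowels /o/ and /u/, so it spirantizes to the fricative [s]. /iikootuornuoriib/ → iixoosuornuoriib.
Rule 3 (final devoicing): /b/ is a voiced stop in word-final position, so it devoices to [p]. /iixoosuornuoriib/ → iixoosuornuoriip.

iixoosuornuoriip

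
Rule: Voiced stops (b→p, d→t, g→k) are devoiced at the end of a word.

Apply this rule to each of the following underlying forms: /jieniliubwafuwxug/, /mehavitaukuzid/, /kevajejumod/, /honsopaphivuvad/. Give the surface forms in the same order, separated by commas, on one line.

jieniliubwafuwxuk, mehavitaukuzit, kevajejumot, honsopaphivuvat

/jieniliubwafuwxug/: /g/ is a voiced stop in word-final position, so it devoices to [k]. → [jieniliubwafuwxuk].
/mehavitaukuzid/: /d/ is a voiced stop in word-final position, so it devoices to [t]. → [mehavitaukuzit].
/kevajejumod/: /d/ is a voiced stop in word-final position, so it devoices to [t]. → [kevajejumot].
/honsopaphivuvad/: /d/ is a voiced stop in word-final position, so it devoices to [t]. → [honsopaphivuvat].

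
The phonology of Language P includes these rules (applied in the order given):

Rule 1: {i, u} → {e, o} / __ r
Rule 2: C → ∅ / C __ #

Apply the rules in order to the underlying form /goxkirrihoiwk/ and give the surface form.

Rule 1 (pre-rhotic lowering): /i/ is a high vowel immediately before /r/, so it lowers to [e]. /goxkirrihoiwk/ → goxkerrihoiwk.
Rule 2 (final cluster simplification): /k/ is the second consonant of a word-final cluster /wk/, so it deletes. /goxkerrihoiwk/ → goxkerrihoiw.

goxkerrihoiw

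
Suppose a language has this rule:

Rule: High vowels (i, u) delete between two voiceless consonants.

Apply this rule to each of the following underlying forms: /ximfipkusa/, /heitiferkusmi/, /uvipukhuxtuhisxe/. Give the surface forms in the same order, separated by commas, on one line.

/ximfipkusa/: /i/ is a high vowel flanked by voiceless consonants /f/ and /p/, so it deletes. /u/ is a high vowel flanked by voiceless consonants /k/ and /s/, so it deletes. → [ximfpksa].
/heitiferkusmi/: /i/ is a high vowel flanked by voiceless consonants /t/ and /f/, so it deletes. /u/ is a high vowel flanked by voiceless consonants /k/ and /s/, so it deletes. → [heitferksmi].
/uvipukhuxtuhisxe/: /u/ is a high vowel flanked by voiceless consonants /p/ and /k/, so it deletes. /u/ is a high vowel flanked by voiceless consonants /h/ and /x/, so it deletes. /u/ is a high vowel flanked by voiceless consonants /t/ and /h/, so it deletes. /i/ is a high vowel flanked by voiceless consonants /h/ and /s/, so it deletes. → [uvipkhxthsxe].

ximfpksa, heitferksmi, uvipkhxthsxe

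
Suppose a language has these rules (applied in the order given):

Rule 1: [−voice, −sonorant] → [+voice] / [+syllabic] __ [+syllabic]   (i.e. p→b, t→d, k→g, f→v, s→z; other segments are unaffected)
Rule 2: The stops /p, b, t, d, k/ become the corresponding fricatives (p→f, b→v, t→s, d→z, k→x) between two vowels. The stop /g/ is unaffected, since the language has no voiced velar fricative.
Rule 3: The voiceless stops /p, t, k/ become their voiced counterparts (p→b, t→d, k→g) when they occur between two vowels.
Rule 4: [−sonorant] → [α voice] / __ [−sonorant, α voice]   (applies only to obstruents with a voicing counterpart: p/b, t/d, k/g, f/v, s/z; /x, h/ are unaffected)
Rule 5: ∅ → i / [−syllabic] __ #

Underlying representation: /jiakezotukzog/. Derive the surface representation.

Rule 1 (intervocalic voicing): /k/ is a voiceless obstruent between vowels /a/ and /e/, so it voices to [g]. /t/ is a voiceless obstruent between vowels /o/ and /u/, so it voices to [d]. /jiakezotukzog/ → jiagezodukzog.
Rule 2 (intervocalic spirantization): /d/ is a stop between vowels /o/ and /u/, so it spirantizes to the fricative [z]. /jiagezodukzog/ → jiagezozukzog.
Rule 3 (intervocalic voicing): no segment meets the environment; /jiagezozukzog/ is unchanged.
Rule 4 (regressive voicing assimilation): /k/ precedes the voiced obstruent /z/, so it voices to [g] by assimilation. /jiagezozukzog/ → jiagezozugzog.
Rule 5 (final i-epenthesis): the form ends in the consonant /g/, so [i] is inserted word-finally. /jiagezozugzog/ → jiagezozugzogi.

jiagezozugzogi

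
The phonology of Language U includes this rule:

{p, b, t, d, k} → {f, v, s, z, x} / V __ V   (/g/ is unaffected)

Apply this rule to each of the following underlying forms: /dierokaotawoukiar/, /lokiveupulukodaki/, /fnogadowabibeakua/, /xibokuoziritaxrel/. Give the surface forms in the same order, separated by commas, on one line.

dieroxaosawouxiar, loxiveufuluxozaxi, fnogazowaviveaxua, xivoxuozirisaxrel

/dierokaotawoukiar/: /k/ is a stop between vowels /o/ and /a/, so it spirantizes to the fricative [x]. /t/ is a stop between vowels /o/ and /a/, so it spirantizes to the fricative [s]. /k/ is a stop between vowels /u/ and /i/, so it spirantizes to the fricative [x]. → [dieroxaosawouxiar].
/lokiveupulukodaki/: /k/ is a stop between vowels /o/ and /i/, so it spirantizes to the fricative [x]. /p/ is a stop between vowels /u/ and /u/, so it spirantizes to the fricative [f]. /k/ is a stop between vowels /u/ and /o/, so it spirantizes to the fricative [x]. /d/ is a stop between vowels /o/ and /a/, so it spirantizes to the fricative [z]. /k/ is a stop between vowels /a/ and /i/, so it spirantizes to the fricative [x]. → [loxiveufuluxozaxi].
/fnogadowabibeakua/: /d/ is a stop between vowels /a/ and /o/, so it spirantizes to the fricative [z]. /b/ is a stop between vowels /a/ and /i/, so it spirantizes to the fricative [v]. /b/ is a stop between vowels /i/ and /e/, so it spirantizes to the fricative [v]. /k/ is a stop between vowels /a/ and /u/, so it spirantizes to the fricative [x]. → [fnogazowaviveaxua].
/xibokuoziritaxrel/: /b/ is a stop between vowels /i/ and /o/, so it spirantizes to the fricative [v]. /k/ is a stop between vowels /o/ and /u/, so it spirantizes to the fricative [x]. /t/ is a stop between vowels /i/ and /a/, so it spirantizes to the fricative [s]. → [xivoxuozirisaxrel].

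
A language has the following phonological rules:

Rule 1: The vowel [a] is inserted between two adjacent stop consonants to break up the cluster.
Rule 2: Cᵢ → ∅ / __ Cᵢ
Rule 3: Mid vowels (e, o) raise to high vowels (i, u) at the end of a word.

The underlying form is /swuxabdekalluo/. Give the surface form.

Rule 1 (stop-cluster a-epenthesis): /b/ and /d/ form a stop–stop cluster, so [a] is inserted between them. /swuxabdekalluo/ → swuxabadekalluo.
Rule 2 (degemination): /ll/ is a geminate; the first /l/ deletes. /swuxabadekalluo/ → swuxabadekaluo.
Rule 3 (final vowel raising): /o/ is a mid vowel in word-final position, so it raises to [u]. /swuxabadekaluo/ → swuxabadekaluu.

swuxabadekaluu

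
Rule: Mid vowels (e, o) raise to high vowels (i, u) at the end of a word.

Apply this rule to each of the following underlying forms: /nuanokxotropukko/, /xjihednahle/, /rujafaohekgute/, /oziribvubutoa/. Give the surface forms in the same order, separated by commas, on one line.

/nuanokxotropukko/: /o/ is a mid vowel in word-final position, so it raises to [u]. → [nuanokxotropukku].
/xjihednahle/: /e/ is a mid vowel in word-final position, so it raises to [i]. → [xjihednahli].
/rujafaohekgute/: /e/ is a mid vowel in word-final position, so it raises to [i]. → [rujafaohekguti].
/oziribvubutoa/: the rule's environment is not met; surfaces unchanged as [oziribvubutoa].

nuanokxotropukku, xjihednahli, rujafaohekguti, oziribvubutoa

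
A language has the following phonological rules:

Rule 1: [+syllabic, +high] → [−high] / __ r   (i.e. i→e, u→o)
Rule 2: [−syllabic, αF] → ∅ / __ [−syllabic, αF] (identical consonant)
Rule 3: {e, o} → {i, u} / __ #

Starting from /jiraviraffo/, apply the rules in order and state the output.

jeraverafu

Rule 1 (pre-rhotic lowering): /i/ is a high vowel immediately before /r/, so it lowers to [e]. /i/ is a high vowel immediately before /r/, so it lowers to [e]. /jiraviraffo/ → jeraveraffo.
Rule 2 (degemination): /ff/ is a geminate; the first /f/ deletes. /jeraveraffo/ → jeraverafo.
Rule 3 (final vowel raising): /o/ is a mid vowel in word-final position, so it raises to [u]. /jeraverafo/ → jeraverafu.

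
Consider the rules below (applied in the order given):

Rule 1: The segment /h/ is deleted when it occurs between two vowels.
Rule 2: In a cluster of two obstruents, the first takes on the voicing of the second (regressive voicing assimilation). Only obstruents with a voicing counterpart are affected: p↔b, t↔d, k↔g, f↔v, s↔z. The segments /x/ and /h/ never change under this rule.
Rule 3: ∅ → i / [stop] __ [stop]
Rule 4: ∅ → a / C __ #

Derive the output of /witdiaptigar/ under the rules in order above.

Rule 1 (intervocalic h-deletion): no segment meets the environment; /witdiaptigar/ is unchanged.
Rule 2 (regressive voicing assimilation): /t/ precedes the voiced obstruent /d/, so it voices to [d] by assimilation. /witdiaptigar/ → widdiaptigar.
Rule 3 (stop-cluster i-epenthesis): /d/ and /d/ form a stop–stop cluster, so [i] is inserted between them. /p/ and /t/ form a stop–stop cluster, so [i] is inserted between them. /widdiaptigar/ → wididiapitigar.
Rule 4 (final a-epenthesis): the form ends in the consonant /r/, so [a] is inserted word-finally. /wididiapitigar/ → wididiapitigara.

wididiapitigara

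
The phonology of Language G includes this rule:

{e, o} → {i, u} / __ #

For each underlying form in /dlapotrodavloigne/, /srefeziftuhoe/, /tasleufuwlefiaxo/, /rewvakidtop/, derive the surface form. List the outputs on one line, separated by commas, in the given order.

/dlapotrodavloigne/: /e/ is a mid vowel in word-final position, so it raises to [i]. → [dlapotrodavloigni].
/srefeziftuhoe/: /e/ is a mid vowel in word-final position, so it raises to [i]. → [srefeziftuhoi].
/tasleufuwlefiaxo/: /o/ is a mid vowel in word-final position, so it raises to [u]. → [tasleufuwlefiaxu].
/rewvakidtop/: the rule's environment is not met; surfaces unchanged as [rewvakidtop].

dlapotrodavloigni, srefeziftuhoi, tasleufuwlefiaxu, rewvakidtop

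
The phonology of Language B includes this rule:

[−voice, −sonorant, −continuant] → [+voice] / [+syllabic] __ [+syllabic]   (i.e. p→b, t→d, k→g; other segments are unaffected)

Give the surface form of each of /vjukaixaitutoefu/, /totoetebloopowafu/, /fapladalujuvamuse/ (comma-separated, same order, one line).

/vjukaixaitutoefu/: /k/ is a voiceless stop between vowels /u/ and /a/, so it voices to [g]. /t/ is a voiceless stop between vowels /i/ and /u/, so it voices to [d]. /t/ is a voiceless stop between vowels /u/ and /o/, so it voices to [d]. → [vjugaixaidudoefu].
/totoetebloopowafu/: /t/ is a voiceless stop between vowels /o/ and /o/, so it voices to [d]. /t/ is a voiceless stop between vowels /e/ and /e/, so it voices to [d]. /p/ is a voiceless stop between vowels /o/ and /o/, so it voices to [b]. → [todoedebloobowafu].
/fapladalujuvamuse/: the rule's environment is not met; surfaces unchanged as [fapladalujuvamuse].

vjugaixaidudoefu, todoedebloobowafu, fapladalujuvamuse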